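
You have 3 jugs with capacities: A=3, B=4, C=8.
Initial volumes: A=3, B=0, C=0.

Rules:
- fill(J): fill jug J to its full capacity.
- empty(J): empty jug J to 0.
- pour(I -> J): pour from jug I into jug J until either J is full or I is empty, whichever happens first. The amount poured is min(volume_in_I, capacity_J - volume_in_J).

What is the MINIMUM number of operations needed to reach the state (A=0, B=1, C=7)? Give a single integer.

Answer: 5

Derivation:
BFS from (A=3, B=0, C=0). One shortest path:
  1. empty(A) -> (A=0 B=0 C=0)
  2. fill(C) -> (A=0 B=0 C=8)
  3. pour(C -> B) -> (A=0 B=4 C=4)
  4. pour(B -> A) -> (A=3 B=1 C=4)
  5. pour(A -> C) -> (A=0 B=1 C=7)
Reached target in 5 moves.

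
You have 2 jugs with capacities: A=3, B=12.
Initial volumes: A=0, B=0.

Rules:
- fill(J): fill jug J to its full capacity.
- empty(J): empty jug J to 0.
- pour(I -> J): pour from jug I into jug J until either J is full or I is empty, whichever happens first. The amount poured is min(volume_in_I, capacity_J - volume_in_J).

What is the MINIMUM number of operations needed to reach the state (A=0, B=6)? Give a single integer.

BFS from (A=0, B=0). One shortest path:
  1. fill(A) -> (A=3 B=0)
  2. pour(A -> B) -> (A=0 B=3)
  3. fill(A) -> (A=3 B=3)
  4. pour(A -> B) -> (A=0 B=6)
Reached target in 4 moves.

Answer: 4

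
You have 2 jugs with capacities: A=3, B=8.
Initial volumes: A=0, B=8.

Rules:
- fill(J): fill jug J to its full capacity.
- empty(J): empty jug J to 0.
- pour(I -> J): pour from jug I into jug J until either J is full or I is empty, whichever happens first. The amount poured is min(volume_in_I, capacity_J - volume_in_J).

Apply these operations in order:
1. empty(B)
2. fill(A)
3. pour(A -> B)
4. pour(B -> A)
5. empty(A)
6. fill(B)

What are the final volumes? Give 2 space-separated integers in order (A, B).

Answer: 0 8

Derivation:
Step 1: empty(B) -> (A=0 B=0)
Step 2: fill(A) -> (A=3 B=0)
Step 3: pour(A -> B) -> (A=0 B=3)
Step 4: pour(B -> A) -> (A=3 B=0)
Step 5: empty(A) -> (A=0 B=0)
Step 6: fill(B) -> (A=0 B=8)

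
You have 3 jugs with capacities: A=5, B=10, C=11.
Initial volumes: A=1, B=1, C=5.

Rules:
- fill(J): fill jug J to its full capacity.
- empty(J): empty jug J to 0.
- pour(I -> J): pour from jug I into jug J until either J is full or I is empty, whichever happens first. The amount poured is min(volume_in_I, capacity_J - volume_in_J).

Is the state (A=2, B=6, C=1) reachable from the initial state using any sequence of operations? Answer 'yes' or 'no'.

Answer: no

Derivation:
BFS explored all 433 reachable states.
Reachable set includes: (0,0,0), (0,0,1), (0,0,2), (0,0,3), (0,0,4), (0,0,5), (0,0,6), (0,0,7), (0,0,8), (0,0,9), (0,0,10), (0,0,11) ...
Target (A=2, B=6, C=1) not in reachable set → no.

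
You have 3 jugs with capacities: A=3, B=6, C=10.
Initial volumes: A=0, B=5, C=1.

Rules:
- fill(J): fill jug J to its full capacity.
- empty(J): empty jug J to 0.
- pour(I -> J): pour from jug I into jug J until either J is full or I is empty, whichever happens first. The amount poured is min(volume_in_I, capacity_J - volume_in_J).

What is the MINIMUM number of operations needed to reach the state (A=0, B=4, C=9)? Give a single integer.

BFS from (A=0, B=5, C=1). One shortest path:
  1. pour(C -> A) -> (A=1 B=5 C=0)
  2. fill(C) -> (A=1 B=5 C=10)
  3. pour(C -> B) -> (A=1 B=6 C=9)
  4. pour(B -> A) -> (A=3 B=4 C=9)
  5. empty(A) -> (A=0 B=4 C=9)
Reached target in 5 moves.

Answer: 5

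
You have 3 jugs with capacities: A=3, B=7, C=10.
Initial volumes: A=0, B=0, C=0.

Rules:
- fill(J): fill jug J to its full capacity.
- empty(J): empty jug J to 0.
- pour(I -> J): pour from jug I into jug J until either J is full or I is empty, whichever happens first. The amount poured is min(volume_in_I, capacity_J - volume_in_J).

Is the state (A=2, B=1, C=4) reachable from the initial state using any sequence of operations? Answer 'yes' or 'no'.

Answer: no

Derivation:
BFS explored all 244 reachable states.
Reachable set includes: (0,0,0), (0,0,1), (0,0,2), (0,0,3), (0,0,4), (0,0,5), (0,0,6), (0,0,7), (0,0,8), (0,0,9), (0,0,10), (0,1,0) ...
Target (A=2, B=1, C=4) not in reachable set → no.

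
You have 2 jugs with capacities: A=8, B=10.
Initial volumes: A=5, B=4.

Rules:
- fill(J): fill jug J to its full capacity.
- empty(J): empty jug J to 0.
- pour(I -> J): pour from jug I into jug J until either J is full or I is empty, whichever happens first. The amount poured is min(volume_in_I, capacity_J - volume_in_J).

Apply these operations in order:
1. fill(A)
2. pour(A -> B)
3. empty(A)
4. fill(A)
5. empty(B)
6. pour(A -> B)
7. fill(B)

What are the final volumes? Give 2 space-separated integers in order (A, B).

Answer: 0 10

Derivation:
Step 1: fill(A) -> (A=8 B=4)
Step 2: pour(A -> B) -> (A=2 B=10)
Step 3: empty(A) -> (A=0 B=10)
Step 4: fill(A) -> (A=8 B=10)
Step 5: empty(B) -> (A=8 B=0)
Step 6: pour(A -> B) -> (A=0 B=8)
Step 7: fill(B) -> (A=0 B=10)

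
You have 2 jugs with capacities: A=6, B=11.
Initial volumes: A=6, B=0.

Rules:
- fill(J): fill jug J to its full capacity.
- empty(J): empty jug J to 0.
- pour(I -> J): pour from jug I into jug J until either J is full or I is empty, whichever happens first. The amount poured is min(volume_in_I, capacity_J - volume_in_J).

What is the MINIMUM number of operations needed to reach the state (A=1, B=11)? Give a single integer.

Answer: 3

Derivation:
BFS from (A=6, B=0). One shortest path:
  1. pour(A -> B) -> (A=0 B=6)
  2. fill(A) -> (A=6 B=6)
  3. pour(A -> B) -> (A=1 B=11)
Reached target in 3 moves.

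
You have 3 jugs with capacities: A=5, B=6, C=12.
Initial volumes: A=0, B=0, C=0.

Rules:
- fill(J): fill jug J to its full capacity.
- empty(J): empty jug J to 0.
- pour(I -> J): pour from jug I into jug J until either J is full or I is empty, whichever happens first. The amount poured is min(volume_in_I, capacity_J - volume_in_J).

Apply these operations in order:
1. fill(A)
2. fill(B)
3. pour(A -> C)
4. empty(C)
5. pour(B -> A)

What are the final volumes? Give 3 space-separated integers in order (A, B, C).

Answer: 5 1 0

Derivation:
Step 1: fill(A) -> (A=5 B=0 C=0)
Step 2: fill(B) -> (A=5 B=6 C=0)
Step 3: pour(A -> C) -> (A=0 B=6 C=5)
Step 4: empty(C) -> (A=0 B=6 C=0)
Step 5: pour(B -> A) -> (A=5 B=1 C=0)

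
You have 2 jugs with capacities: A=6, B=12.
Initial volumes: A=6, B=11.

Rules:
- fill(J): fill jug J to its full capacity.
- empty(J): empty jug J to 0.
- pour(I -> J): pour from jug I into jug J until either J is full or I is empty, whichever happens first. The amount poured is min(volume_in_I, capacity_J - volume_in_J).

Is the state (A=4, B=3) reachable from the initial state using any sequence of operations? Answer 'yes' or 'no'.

Answer: no

Derivation:
BFS explored all 12 reachable states.
Reachable set includes: (0,0), (0,5), (0,6), (0,11), (0,12), (5,0), (5,12), (6,0), (6,5), (6,6), (6,11), (6,12)
Target (A=4, B=3) not in reachable set → no.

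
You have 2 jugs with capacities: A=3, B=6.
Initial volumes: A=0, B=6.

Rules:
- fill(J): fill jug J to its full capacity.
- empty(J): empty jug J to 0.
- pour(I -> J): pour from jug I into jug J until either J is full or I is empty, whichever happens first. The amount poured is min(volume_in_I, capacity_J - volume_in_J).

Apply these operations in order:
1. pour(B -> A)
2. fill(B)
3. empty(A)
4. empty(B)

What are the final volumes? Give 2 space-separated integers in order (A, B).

Step 1: pour(B -> A) -> (A=3 B=3)
Step 2: fill(B) -> (A=3 B=6)
Step 3: empty(A) -> (A=0 B=6)
Step 4: empty(B) -> (A=0 B=0)

Answer: 0 0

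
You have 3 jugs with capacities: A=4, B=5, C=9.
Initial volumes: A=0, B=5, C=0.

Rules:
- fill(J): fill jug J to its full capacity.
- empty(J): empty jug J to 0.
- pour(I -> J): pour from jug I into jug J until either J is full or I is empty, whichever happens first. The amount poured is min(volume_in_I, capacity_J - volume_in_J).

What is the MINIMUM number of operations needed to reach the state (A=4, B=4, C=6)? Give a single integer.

BFS from (A=0, B=5, C=0). One shortest path:
  1. pour(B -> A) -> (A=4 B=1 C=0)
  2. pour(A -> C) -> (A=0 B=1 C=4)
  3. pour(B -> A) -> (A=1 B=0 C=4)
  4. pour(C -> B) -> (A=1 B=4 C=0)
  5. fill(C) -> (A=1 B=4 C=9)
  6. pour(C -> A) -> (A=4 B=4 C=6)
Reached target in 6 moves.

Answer: 6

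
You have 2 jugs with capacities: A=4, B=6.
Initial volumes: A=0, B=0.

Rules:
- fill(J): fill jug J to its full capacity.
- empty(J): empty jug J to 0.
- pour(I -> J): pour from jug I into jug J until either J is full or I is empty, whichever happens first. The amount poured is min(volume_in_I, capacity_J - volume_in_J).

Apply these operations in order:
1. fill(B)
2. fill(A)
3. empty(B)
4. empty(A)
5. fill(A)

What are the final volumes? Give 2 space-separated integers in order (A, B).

Step 1: fill(B) -> (A=0 B=6)
Step 2: fill(A) -> (A=4 B=6)
Step 3: empty(B) -> (A=4 B=0)
Step 4: empty(A) -> (A=0 B=0)
Step 5: fill(A) -> (A=4 B=0)

Answer: 4 0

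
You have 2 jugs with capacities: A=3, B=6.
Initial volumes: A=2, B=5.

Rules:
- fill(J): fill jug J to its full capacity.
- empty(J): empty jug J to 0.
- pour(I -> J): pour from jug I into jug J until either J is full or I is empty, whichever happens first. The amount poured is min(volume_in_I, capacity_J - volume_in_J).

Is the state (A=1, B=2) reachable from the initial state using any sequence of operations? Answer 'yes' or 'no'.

Answer: no

Derivation:
BFS explored all 19 reachable states.
Reachable set includes: (0,0), (0,1), (0,2), (0,3), (0,4), (0,5), (0,6), (1,0), (1,6), (2,0), (2,5), (2,6) ...
Target (A=1, B=2) not in reachable set → no.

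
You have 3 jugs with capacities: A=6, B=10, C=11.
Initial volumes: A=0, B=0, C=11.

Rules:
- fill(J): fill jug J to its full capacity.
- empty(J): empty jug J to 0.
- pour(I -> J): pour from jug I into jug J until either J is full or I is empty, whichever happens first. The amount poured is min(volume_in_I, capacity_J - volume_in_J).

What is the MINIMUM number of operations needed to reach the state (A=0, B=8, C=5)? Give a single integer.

BFS from (A=0, B=0, C=11). One shortest path:
  1. fill(A) -> (A=6 B=0 C=11)
  2. pour(A -> B) -> (A=0 B=6 C=11)
  3. fill(A) -> (A=6 B=6 C=11)
  4. pour(A -> B) -> (A=2 B=10 C=11)
  5. empty(B) -> (A=2 B=0 C=11)
  6. pour(A -> B) -> (A=0 B=2 C=11)
  7. pour(C -> A) -> (A=6 B=2 C=5)
  8. pour(A -> B) -> (A=0 B=8 C=5)
Reached target in 8 moves.

Answer: 8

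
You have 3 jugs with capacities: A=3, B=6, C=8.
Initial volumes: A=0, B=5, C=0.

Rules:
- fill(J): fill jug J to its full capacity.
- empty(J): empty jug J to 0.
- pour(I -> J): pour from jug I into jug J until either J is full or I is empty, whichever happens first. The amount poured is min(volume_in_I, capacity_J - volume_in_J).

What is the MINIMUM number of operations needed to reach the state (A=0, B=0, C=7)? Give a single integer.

BFS from (A=0, B=5, C=0). One shortest path:
  1. fill(C) -> (A=0 B=5 C=8)
  2. pour(C -> B) -> (A=0 B=6 C=7)
  3. empty(B) -> (A=0 B=0 C=7)
Reached target in 3 moves.

Answer: 3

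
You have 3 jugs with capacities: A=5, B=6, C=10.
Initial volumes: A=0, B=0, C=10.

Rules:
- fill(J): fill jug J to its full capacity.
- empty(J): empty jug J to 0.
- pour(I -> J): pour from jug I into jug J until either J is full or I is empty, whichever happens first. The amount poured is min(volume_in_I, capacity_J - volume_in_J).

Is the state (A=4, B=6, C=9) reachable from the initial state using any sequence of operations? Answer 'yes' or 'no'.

BFS from (A=0, B=0, C=10):
  1. fill(A) -> (A=5 B=0 C=10)
  2. pour(C -> B) -> (A=5 B=6 C=4)
  3. empty(B) -> (A=5 B=0 C=4)
  4. pour(A -> B) -> (A=0 B=5 C=4)
  5. pour(C -> A) -> (A=4 B=5 C=0)
  6. fill(C) -> (A=4 B=5 C=10)
  7. pour(C -> B) -> (A=4 B=6 C=9)
Target reached → yes.

Answer: yes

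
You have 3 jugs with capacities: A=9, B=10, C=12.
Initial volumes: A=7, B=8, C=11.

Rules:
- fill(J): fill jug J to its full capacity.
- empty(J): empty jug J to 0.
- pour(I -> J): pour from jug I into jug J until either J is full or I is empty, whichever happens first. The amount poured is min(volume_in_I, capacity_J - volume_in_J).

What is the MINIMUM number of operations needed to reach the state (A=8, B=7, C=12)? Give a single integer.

BFS from (A=7, B=8, C=11). One shortest path:
  1. empty(B) -> (A=7 B=0 C=11)
  2. pour(A -> B) -> (A=0 B=7 C=11)
  3. fill(A) -> (A=9 B=7 C=11)
  4. pour(A -> C) -> (A=8 B=7 C=12)
Reached target in 4 moves.

Answer: 4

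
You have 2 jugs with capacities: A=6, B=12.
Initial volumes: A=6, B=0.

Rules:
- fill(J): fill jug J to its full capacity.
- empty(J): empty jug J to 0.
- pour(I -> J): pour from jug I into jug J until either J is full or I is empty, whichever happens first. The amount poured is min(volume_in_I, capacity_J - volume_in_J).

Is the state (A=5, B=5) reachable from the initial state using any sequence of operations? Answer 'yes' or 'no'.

Answer: no

Derivation:
BFS explored all 6 reachable states.
Reachable set includes: (0,0), (0,6), (0,12), (6,0), (6,6), (6,12)
Target (A=5, B=5) not in reachable set → no.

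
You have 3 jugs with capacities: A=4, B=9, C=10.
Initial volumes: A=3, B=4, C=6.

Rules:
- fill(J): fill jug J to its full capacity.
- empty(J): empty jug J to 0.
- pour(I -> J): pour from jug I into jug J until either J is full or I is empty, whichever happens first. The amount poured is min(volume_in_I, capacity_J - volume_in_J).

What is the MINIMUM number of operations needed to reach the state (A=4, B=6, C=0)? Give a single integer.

Answer: 3

Derivation:
BFS from (A=3, B=4, C=6). One shortest path:
  1. fill(A) -> (A=4 B=4 C=6)
  2. empty(B) -> (A=4 B=0 C=6)
  3. pour(C -> B) -> (A=4 B=6 C=0)
Reached target in 3 moves.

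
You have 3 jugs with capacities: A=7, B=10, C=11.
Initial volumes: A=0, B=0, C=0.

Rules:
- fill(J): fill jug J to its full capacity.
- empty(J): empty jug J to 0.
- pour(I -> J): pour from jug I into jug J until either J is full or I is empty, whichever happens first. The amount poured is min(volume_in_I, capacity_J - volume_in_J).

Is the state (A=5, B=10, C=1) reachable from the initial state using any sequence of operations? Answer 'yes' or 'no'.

Answer: yes

Derivation:
BFS from (A=0, B=0, C=0):
  1. fill(A) -> (A=7 B=0 C=0)
  2. fill(B) -> (A=7 B=10 C=0)
  3. pour(B -> C) -> (A=7 B=0 C=10)
  4. fill(B) -> (A=7 B=10 C=10)
  5. pour(A -> C) -> (A=6 B=10 C=11)
  6. empty(C) -> (A=6 B=10 C=0)
  7. pour(B -> C) -> (A=6 B=0 C=10)
  8. pour(A -> C) -> (A=5 B=0 C=11)
  9. pour(C -> B) -> (A=5 B=10 C=1)
Target reached → yes.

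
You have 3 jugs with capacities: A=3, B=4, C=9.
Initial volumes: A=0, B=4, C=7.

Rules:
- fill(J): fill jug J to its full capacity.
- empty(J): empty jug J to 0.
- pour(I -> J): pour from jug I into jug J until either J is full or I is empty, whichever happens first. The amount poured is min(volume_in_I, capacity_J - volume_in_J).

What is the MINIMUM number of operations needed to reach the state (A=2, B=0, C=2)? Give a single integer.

Answer: 6

Derivation:
BFS from (A=0, B=4, C=7). One shortest path:
  1. pour(B -> C) -> (A=0 B=2 C=9)
  2. pour(C -> A) -> (A=3 B=2 C=6)
  3. empty(A) -> (A=0 B=2 C=6)
  4. pour(B -> A) -> (A=2 B=0 C=6)
  5. pour(C -> B) -> (A=2 B=4 C=2)
  6. empty(B) -> (A=2 B=0 C=2)
Reached target in 6 moves.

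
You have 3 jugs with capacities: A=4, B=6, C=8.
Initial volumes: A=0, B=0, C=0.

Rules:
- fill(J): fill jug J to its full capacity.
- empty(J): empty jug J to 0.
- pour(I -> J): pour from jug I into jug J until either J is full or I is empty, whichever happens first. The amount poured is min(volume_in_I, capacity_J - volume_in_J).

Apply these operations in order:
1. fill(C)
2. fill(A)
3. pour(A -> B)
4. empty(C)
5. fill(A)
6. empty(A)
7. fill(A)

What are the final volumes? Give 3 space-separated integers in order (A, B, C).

Step 1: fill(C) -> (A=0 B=0 C=8)
Step 2: fill(A) -> (A=4 B=0 C=8)
Step 3: pour(A -> B) -> (A=0 B=4 C=8)
Step 4: empty(C) -> (A=0 B=4 C=0)
Step 5: fill(A) -> (A=4 B=4 C=0)
Step 6: empty(A) -> (A=0 B=4 C=0)
Step 7: fill(A) -> (A=4 B=4 C=0)

Answer: 4 4 0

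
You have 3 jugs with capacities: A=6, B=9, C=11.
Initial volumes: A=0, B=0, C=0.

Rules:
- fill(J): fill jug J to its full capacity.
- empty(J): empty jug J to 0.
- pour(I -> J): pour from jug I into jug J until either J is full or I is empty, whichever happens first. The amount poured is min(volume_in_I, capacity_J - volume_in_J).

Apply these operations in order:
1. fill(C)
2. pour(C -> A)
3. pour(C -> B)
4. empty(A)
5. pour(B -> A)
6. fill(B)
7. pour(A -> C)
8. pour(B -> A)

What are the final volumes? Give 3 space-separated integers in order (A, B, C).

Answer: 6 3 5

Derivation:
Step 1: fill(C) -> (A=0 B=0 C=11)
Step 2: pour(C -> A) -> (A=6 B=0 C=5)
Step 3: pour(C -> B) -> (A=6 B=5 C=0)
Step 4: empty(A) -> (A=0 B=5 C=0)
Step 5: pour(B -> A) -> (A=5 B=0 C=0)
Step 6: fill(B) -> (A=5 B=9 C=0)
Step 7: pour(A -> C) -> (A=0 B=9 C=5)
Step 8: pour(B -> A) -> (A=6 B=3 C=5)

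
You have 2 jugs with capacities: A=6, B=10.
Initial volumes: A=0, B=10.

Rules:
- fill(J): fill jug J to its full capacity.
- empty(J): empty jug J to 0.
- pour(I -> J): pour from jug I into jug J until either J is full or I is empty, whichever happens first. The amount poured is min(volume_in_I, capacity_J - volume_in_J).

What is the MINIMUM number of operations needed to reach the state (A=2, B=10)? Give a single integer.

BFS from (A=0, B=10). One shortest path:
  1. fill(A) -> (A=6 B=10)
  2. empty(B) -> (A=6 B=0)
  3. pour(A -> B) -> (A=0 B=6)
  4. fill(A) -> (A=6 B=6)
  5. pour(A -> B) -> (A=2 B=10)
Reached target in 5 moves.

Answer: 5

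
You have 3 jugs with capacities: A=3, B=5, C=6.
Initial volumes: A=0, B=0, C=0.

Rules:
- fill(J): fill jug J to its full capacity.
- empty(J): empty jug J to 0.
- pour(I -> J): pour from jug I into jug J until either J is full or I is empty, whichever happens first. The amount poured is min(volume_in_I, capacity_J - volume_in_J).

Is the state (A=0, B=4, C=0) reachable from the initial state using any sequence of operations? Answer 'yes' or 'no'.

BFS from (A=0, B=0, C=0):
  1. fill(B) -> (A=0 B=5 C=0)
  2. pour(B -> C) -> (A=0 B=0 C=5)
  3. fill(B) -> (A=0 B=5 C=5)
  4. pour(B -> C) -> (A=0 B=4 C=6)
  5. empty(C) -> (A=0 B=4 C=0)
Target reached → yes.

Answer: yes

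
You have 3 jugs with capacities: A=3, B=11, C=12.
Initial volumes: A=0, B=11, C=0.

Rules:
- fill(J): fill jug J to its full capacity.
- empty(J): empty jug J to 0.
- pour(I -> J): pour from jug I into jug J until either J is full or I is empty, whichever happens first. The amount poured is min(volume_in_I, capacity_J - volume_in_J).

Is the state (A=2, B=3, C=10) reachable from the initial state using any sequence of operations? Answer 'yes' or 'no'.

BFS explored all 404 reachable states.
Reachable set includes: (0,0,0), (0,0,1), (0,0,2), (0,0,3), (0,0,4), (0,0,5), (0,0,6), (0,0,7), (0,0,8), (0,0,9), (0,0,10), (0,0,11) ...
Target (A=2, B=3, C=10) not in reachable set → no.

Answer: no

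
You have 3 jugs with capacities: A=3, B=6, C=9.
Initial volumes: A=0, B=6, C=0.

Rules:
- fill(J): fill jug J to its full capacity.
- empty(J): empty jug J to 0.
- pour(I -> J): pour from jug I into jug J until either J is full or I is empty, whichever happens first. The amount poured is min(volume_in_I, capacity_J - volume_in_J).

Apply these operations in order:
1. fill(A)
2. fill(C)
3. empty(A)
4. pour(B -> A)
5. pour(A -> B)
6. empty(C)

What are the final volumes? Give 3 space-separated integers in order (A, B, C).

Answer: 0 6 0

Derivation:
Step 1: fill(A) -> (A=3 B=6 C=0)
Step 2: fill(C) -> (A=3 B=6 C=9)
Step 3: empty(A) -> (A=0 B=6 C=9)
Step 4: pour(B -> A) -> (A=3 B=3 C=9)
Step 5: pour(A -> B) -> (A=0 B=6 C=9)
Step 6: empty(C) -> (A=0 B=6 C=0)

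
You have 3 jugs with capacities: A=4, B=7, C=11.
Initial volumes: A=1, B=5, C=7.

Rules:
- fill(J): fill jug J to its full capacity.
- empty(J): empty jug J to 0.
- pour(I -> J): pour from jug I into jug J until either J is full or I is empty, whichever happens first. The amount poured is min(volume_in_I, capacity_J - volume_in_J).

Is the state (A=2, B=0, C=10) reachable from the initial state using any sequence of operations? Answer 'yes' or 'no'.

Answer: yes

Derivation:
BFS from (A=1, B=5, C=7):
  1. empty(A) -> (A=0 B=5 C=7)
  2. pour(C -> A) -> (A=4 B=5 C=3)
  3. pour(A -> B) -> (A=2 B=7 C=3)
  4. pour(B -> C) -> (A=2 B=0 C=10)
Target reached → yes.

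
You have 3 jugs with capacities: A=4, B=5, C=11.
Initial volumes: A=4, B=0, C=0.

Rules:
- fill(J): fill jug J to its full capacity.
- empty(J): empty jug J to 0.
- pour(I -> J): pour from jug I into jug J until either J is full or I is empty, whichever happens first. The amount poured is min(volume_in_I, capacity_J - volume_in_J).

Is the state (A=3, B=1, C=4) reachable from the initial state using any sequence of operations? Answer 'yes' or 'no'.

BFS explored all 240 reachable states.
Reachable set includes: (0,0,0), (0,0,1), (0,0,2), (0,0,3), (0,0,4), (0,0,5), (0,0,6), (0,0,7), (0,0,8), (0,0,9), (0,0,10), (0,0,11) ...
Target (A=3, B=1, C=4) not in reachable set → no.

Answer: no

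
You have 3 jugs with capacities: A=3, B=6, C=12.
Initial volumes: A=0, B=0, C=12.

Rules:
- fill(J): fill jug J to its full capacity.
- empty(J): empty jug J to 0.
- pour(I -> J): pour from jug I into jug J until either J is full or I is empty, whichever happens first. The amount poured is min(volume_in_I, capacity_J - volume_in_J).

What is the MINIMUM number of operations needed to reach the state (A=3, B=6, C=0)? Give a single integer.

Answer: 3

Derivation:
BFS from (A=0, B=0, C=12). One shortest path:
  1. fill(A) -> (A=3 B=0 C=12)
  2. fill(B) -> (A=3 B=6 C=12)
  3. empty(C) -> (A=3 B=6 C=0)
Reached target in 3 moves.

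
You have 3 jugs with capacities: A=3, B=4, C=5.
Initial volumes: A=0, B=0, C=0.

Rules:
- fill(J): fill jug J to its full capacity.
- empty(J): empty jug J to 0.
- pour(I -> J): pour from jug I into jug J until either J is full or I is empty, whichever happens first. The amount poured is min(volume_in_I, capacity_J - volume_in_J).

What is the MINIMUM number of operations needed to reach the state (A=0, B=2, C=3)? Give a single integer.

BFS from (A=0, B=0, C=0). One shortest path:
  1. fill(C) -> (A=0 B=0 C=5)
  2. pour(C -> A) -> (A=3 B=0 C=2)
  3. pour(C -> B) -> (A=3 B=2 C=0)
  4. pour(A -> C) -> (A=0 B=2 C=3)
Reached target in 4 moves.

Answer: 4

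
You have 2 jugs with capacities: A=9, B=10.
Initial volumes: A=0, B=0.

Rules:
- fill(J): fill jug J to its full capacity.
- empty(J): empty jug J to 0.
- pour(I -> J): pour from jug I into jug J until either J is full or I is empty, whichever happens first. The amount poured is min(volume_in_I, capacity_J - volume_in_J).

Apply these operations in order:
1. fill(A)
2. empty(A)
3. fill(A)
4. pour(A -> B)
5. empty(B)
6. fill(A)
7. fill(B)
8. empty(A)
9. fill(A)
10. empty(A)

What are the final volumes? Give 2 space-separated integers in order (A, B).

Answer: 0 10

Derivation:
Step 1: fill(A) -> (A=9 B=0)
Step 2: empty(A) -> (A=0 B=0)
Step 3: fill(A) -> (A=9 B=0)
Step 4: pour(A -> B) -> (A=0 B=9)
Step 5: empty(B) -> (A=0 B=0)
Step 6: fill(A) -> (A=9 B=0)
Step 7: fill(B) -> (A=9 B=10)
Step 8: empty(A) -> (A=0 B=10)
Step 9: fill(A) -> (A=9 B=10)
Step 10: empty(A) -> (A=0 B=10)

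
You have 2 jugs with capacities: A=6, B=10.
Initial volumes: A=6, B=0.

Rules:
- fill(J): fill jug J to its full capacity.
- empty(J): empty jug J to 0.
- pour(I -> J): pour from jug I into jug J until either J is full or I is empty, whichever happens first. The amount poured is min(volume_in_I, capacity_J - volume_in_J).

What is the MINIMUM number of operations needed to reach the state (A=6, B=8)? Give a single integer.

BFS from (A=6, B=0). One shortest path:
  1. empty(A) -> (A=0 B=0)
  2. fill(B) -> (A=0 B=10)
  3. pour(B -> A) -> (A=6 B=4)
  4. empty(A) -> (A=0 B=4)
  5. pour(B -> A) -> (A=4 B=0)
  6. fill(B) -> (A=4 B=10)
  7. pour(B -> A) -> (A=6 B=8)
Reached target in 7 moves.

Answer: 7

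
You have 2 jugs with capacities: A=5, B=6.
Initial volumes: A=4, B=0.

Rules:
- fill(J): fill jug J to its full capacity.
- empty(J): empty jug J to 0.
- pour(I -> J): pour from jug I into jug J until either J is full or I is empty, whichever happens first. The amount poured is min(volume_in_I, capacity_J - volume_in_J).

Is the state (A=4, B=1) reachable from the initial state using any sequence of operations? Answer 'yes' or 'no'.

Answer: no

Derivation:
BFS explored all 22 reachable states.
Reachable set includes: (0,0), (0,1), (0,2), (0,3), (0,4), (0,5), (0,6), (1,0), (1,6), (2,0), (2,6), (3,0) ...
Target (A=4, B=1) not in reachable set → no.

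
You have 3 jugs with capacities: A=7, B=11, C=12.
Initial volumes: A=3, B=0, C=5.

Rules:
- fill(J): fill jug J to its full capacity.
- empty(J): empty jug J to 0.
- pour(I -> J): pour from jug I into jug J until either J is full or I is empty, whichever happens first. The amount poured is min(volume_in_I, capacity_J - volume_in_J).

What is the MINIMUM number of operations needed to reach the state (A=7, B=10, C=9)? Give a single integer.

BFS from (A=3, B=0, C=5). One shortest path:
  1. fill(C) -> (A=3 B=0 C=12)
  2. pour(C -> B) -> (A=3 B=11 C=1)
  3. pour(C -> A) -> (A=4 B=11 C=0)
  4. pour(B -> C) -> (A=4 B=0 C=11)
  5. fill(B) -> (A=4 B=11 C=11)
  6. pour(B -> C) -> (A=4 B=10 C=12)
  7. pour(C -> A) -> (A=7 B=10 C=9)
Reached target in 7 moves.

Answer: 7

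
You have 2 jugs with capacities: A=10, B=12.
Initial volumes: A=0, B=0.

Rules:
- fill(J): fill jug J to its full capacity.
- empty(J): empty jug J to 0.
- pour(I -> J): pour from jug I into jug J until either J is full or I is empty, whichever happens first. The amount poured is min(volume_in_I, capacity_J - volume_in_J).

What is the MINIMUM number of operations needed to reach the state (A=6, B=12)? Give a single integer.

Answer: 8

Derivation:
BFS from (A=0, B=0). One shortest path:
  1. fill(A) -> (A=10 B=0)
  2. pour(A -> B) -> (A=0 B=10)
  3. fill(A) -> (A=10 B=10)
  4. pour(A -> B) -> (A=8 B=12)
  5. empty(B) -> (A=8 B=0)
  6. pour(A -> B) -> (A=0 B=8)
  7. fill(A) -> (A=10 B=8)
  8. pour(A -> B) -> (A=6 B=12)
Reached target in 8 moves.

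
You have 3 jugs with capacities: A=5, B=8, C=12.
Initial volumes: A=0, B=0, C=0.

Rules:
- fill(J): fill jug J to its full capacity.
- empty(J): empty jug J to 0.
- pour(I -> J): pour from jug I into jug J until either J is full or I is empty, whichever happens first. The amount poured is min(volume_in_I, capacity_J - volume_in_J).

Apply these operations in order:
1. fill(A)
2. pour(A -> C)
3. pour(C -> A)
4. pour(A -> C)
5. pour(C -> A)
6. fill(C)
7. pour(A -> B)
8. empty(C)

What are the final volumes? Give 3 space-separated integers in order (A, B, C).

Answer: 0 5 0

Derivation:
Step 1: fill(A) -> (A=5 B=0 C=0)
Step 2: pour(A -> C) -> (A=0 B=0 C=5)
Step 3: pour(C -> A) -> (A=5 B=0 C=0)
Step 4: pour(A -> C) -> (A=0 B=0 C=5)
Step 5: pour(C -> A) -> (A=5 B=0 C=0)
Step 6: fill(C) -> (A=5 B=0 C=12)
Step 7: pour(A -> B) -> (A=0 B=5 C=12)
Step 8: empty(C) -> (A=0 B=5 C=0)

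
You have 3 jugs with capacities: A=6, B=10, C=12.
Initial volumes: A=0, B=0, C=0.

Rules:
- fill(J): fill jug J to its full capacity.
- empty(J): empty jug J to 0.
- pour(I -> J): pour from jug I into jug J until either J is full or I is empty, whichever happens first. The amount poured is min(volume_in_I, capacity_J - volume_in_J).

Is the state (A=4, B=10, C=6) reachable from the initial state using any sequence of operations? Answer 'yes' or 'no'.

BFS from (A=0, B=0, C=0):
  1. fill(B) -> (A=0 B=10 C=0)
  2. pour(B -> A) -> (A=6 B=4 C=0)
  3. pour(A -> C) -> (A=0 B=4 C=6)
  4. pour(B -> A) -> (A=4 B=0 C=6)
  5. fill(B) -> (A=4 B=10 C=6)
Target reached → yes.

Answer: yes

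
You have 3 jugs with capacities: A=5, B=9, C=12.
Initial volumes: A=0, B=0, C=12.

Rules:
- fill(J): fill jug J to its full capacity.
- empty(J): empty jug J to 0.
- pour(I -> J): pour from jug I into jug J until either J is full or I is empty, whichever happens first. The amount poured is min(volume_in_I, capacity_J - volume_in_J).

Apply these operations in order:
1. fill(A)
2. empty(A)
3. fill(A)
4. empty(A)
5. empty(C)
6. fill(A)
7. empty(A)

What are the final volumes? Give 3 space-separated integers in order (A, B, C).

Step 1: fill(A) -> (A=5 B=0 C=12)
Step 2: empty(A) -> (A=0 B=0 C=12)
Step 3: fill(A) -> (A=5 B=0 C=12)
Step 4: empty(A) -> (A=0 B=0 C=12)
Step 5: empty(C) -> (A=0 B=0 C=0)
Step 6: fill(A) -> (A=5 B=0 C=0)
Step 7: empty(A) -> (A=0 B=0 C=0)

Answer: 0 0 0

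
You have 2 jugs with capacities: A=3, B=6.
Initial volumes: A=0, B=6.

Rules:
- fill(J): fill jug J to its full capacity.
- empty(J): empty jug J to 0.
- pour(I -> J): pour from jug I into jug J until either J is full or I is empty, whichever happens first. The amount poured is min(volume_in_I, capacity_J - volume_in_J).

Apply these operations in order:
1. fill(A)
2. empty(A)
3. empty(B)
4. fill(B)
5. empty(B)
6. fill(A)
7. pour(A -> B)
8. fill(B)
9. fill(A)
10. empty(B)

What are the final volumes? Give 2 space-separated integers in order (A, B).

Answer: 3 0

Derivation:
Step 1: fill(A) -> (A=3 B=6)
Step 2: empty(A) -> (A=0 B=6)
Step 3: empty(B) -> (A=0 B=0)
Step 4: fill(B) -> (A=0 B=6)
Step 5: empty(B) -> (A=0 B=0)
Step 6: fill(A) -> (A=3 B=0)
Step 7: pour(A -> B) -> (A=0 B=3)
Step 8: fill(B) -> (A=0 B=6)
Step 9: fill(A) -> (A=3 B=6)
Step 10: empty(B) -> (A=3 B=0)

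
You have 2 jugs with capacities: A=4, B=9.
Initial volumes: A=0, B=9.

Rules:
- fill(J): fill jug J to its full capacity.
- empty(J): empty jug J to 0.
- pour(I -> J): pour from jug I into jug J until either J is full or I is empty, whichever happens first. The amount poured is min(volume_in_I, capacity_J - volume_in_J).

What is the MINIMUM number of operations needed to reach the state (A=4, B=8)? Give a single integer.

BFS from (A=0, B=9). One shortest path:
  1. fill(A) -> (A=4 B=9)
  2. empty(B) -> (A=4 B=0)
  3. pour(A -> B) -> (A=0 B=4)
  4. fill(A) -> (A=4 B=4)
  5. pour(A -> B) -> (A=0 B=8)
  6. fill(A) -> (A=4 B=8)
Reached target in 6 moves.

Answer: 6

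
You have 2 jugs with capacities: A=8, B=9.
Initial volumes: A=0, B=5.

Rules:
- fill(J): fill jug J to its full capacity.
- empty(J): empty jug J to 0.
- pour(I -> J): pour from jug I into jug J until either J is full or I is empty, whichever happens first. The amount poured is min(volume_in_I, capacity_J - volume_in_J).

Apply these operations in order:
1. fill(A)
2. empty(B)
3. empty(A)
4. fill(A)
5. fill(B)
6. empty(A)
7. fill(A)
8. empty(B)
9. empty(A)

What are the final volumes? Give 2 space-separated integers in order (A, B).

Step 1: fill(A) -> (A=8 B=5)
Step 2: empty(B) -> (A=8 B=0)
Step 3: empty(A) -> (A=0 B=0)
Step 4: fill(A) -> (A=8 B=0)
Step 5: fill(B) -> (A=8 B=9)
Step 6: empty(A) -> (A=0 B=9)
Step 7: fill(A) -> (A=8 B=9)
Step 8: empty(B) -> (A=8 B=0)
Step 9: empty(A) -> (A=0 B=0)

Answer: 0 0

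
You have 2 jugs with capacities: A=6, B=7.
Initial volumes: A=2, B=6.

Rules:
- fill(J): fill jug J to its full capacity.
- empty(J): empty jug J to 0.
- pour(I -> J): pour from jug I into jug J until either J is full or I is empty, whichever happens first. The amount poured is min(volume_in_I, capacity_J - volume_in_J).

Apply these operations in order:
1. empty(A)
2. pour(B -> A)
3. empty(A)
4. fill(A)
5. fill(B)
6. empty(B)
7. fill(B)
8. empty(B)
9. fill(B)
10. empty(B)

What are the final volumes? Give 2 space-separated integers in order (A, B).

Answer: 6 0

Derivation:
Step 1: empty(A) -> (A=0 B=6)
Step 2: pour(B -> A) -> (A=6 B=0)
Step 3: empty(A) -> (A=0 B=0)
Step 4: fill(A) -> (A=6 B=0)
Step 5: fill(B) -> (A=6 B=7)
Step 6: empty(B) -> (A=6 B=0)
Step 7: fill(B) -> (A=6 B=7)
Step 8: empty(B) -> (A=6 B=0)
Step 9: fill(B) -> (A=6 B=7)
Step 10: empty(B) -> (A=6 B=0)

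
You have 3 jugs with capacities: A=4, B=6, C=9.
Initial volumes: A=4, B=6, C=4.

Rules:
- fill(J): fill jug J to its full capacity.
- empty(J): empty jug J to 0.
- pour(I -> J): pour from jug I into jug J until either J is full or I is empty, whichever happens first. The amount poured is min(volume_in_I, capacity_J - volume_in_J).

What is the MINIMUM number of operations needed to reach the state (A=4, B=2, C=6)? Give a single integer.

BFS from (A=4, B=6, C=4). One shortest path:
  1. empty(A) -> (A=0 B=6 C=4)
  2. empty(C) -> (A=0 B=6 C=0)
  3. pour(B -> C) -> (A=0 B=0 C=6)
  4. fill(B) -> (A=0 B=6 C=6)
  5. pour(B -> A) -> (A=4 B=2 C=6)
Reached target in 5 moves.

Answer: 5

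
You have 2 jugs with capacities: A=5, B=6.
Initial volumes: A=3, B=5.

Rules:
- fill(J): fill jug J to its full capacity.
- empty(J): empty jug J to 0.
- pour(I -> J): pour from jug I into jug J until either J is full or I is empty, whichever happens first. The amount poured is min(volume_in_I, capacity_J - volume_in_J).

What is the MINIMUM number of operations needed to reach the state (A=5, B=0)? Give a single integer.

Answer: 2

Derivation:
BFS from (A=3, B=5). One shortest path:
  1. fill(A) -> (A=5 B=5)
  2. empty(B) -> (A=5 B=0)
Reached target in 2 moves.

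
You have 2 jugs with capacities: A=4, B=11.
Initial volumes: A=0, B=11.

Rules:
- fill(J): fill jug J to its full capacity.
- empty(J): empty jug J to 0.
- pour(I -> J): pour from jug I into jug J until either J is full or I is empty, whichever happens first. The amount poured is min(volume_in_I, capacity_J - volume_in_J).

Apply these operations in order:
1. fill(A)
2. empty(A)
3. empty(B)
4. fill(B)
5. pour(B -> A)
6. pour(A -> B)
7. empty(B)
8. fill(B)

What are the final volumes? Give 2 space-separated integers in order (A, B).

Answer: 0 11

Derivation:
Step 1: fill(A) -> (A=4 B=11)
Step 2: empty(A) -> (A=0 B=11)
Step 3: empty(B) -> (A=0 B=0)
Step 4: fill(B) -> (A=0 B=11)
Step 5: pour(B -> A) -> (A=4 B=7)
Step 6: pour(A -> B) -> (A=0 B=11)
Step 7: empty(B) -> (A=0 B=0)
Step 8: fill(B) -> (A=0 B=11)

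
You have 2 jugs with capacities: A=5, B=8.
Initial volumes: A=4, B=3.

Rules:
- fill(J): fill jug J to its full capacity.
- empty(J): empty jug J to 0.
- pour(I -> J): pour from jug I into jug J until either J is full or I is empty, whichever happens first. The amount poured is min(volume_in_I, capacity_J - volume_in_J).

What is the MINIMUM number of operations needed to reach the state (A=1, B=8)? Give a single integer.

Answer: 4

Derivation:
BFS from (A=4, B=3). One shortest path:
  1. empty(B) -> (A=4 B=0)
  2. pour(A -> B) -> (A=0 B=4)
  3. fill(A) -> (A=5 B=4)
  4. pour(A -> B) -> (A=1 B=8)
Reached target in 4 moves.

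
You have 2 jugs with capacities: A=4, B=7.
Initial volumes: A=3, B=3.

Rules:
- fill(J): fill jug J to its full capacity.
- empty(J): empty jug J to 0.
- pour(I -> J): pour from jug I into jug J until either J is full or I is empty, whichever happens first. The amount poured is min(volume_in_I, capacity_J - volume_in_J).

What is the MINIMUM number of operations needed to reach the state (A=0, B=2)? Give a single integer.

BFS from (A=3, B=3). One shortest path:
  1. pour(B -> A) -> (A=4 B=2)
  2. empty(A) -> (A=0 B=2)
Reached target in 2 moves.

Answer: 2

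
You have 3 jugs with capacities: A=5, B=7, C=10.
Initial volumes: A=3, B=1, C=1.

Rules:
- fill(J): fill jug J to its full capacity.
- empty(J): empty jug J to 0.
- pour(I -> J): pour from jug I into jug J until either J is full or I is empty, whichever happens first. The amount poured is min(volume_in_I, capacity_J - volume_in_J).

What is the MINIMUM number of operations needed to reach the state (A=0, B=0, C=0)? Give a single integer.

BFS from (A=3, B=1, C=1). One shortest path:
  1. empty(A) -> (A=0 B=1 C=1)
  2. empty(B) -> (A=0 B=0 C=1)
  3. empty(C) -> (A=0 B=0 C=0)
Reached target in 3 moves.

Answer: 3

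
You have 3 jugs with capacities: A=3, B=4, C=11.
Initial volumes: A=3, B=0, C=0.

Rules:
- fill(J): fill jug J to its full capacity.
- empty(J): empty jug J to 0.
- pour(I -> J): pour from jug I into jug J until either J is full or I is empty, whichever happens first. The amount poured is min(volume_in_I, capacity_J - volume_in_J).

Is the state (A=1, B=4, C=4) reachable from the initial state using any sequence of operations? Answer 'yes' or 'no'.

BFS from (A=3, B=0, C=0):
  1. pour(A -> B) -> (A=0 B=3 C=0)
  2. fill(A) -> (A=3 B=3 C=0)
  3. pour(A -> B) -> (A=2 B=4 C=0)
  4. pour(B -> C) -> (A=2 B=0 C=4)
  5. pour(A -> B) -> (A=0 B=2 C=4)
  6. fill(A) -> (A=3 B=2 C=4)
  7. pour(A -> B) -> (A=1 B=4 C=4)
Target reached → yes.

Answer: yes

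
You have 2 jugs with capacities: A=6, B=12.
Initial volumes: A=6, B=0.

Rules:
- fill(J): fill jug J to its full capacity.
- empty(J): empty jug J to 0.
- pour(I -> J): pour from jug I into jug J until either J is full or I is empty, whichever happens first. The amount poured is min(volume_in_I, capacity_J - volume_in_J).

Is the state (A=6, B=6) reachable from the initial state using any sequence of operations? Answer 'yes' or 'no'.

BFS from (A=6, B=0):
  1. pour(A -> B) -> (A=0 B=6)
  2. fill(A) -> (A=6 B=6)
Target reached → yes.

Answer: yes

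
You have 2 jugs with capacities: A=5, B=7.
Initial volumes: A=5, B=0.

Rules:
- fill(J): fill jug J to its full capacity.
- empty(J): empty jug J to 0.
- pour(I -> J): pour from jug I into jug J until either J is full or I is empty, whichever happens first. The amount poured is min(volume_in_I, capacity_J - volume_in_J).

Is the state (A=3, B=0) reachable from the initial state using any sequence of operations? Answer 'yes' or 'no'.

Answer: yes

Derivation:
BFS from (A=5, B=0):
  1. pour(A -> B) -> (A=0 B=5)
  2. fill(A) -> (A=5 B=5)
  3. pour(A -> B) -> (A=3 B=7)
  4. empty(B) -> (A=3 B=0)
Target reached → yes.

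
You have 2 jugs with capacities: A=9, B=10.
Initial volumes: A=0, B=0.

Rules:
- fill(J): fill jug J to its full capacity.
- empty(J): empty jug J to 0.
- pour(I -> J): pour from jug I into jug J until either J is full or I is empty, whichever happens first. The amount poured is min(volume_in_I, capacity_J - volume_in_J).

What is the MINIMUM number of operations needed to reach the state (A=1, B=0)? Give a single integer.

Answer: 4

Derivation:
BFS from (A=0, B=0). One shortest path:
  1. fill(B) -> (A=0 B=10)
  2. pour(B -> A) -> (A=9 B=1)
  3. empty(A) -> (A=0 B=1)
  4. pour(B -> A) -> (A=1 B=0)
Reached target in 4 moves.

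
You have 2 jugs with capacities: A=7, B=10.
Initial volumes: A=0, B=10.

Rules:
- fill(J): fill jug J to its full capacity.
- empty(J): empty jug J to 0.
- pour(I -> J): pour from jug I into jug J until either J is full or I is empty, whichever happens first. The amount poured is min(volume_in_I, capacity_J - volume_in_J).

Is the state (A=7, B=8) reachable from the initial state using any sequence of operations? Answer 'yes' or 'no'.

Answer: yes

Derivation:
BFS from (A=0, B=10):
  1. fill(A) -> (A=7 B=10)
  2. empty(B) -> (A=7 B=0)
  3. pour(A -> B) -> (A=0 B=7)
  4. fill(A) -> (A=7 B=7)
  5. pour(A -> B) -> (A=4 B=10)
  6. empty(B) -> (A=4 B=0)
  7. pour(A -> B) -> (A=0 B=4)
  8. fill(A) -> (A=7 B=4)
  9. pour(A -> B) -> (A=1 B=10)
  10. empty(B) -> (A=1 B=0)
  11. pour(A -> B) -> (A=0 B=1)
  12. fill(A) -> (A=7 B=1)
  13. pour(A -> B) -> (A=0 B=8)
  14. fill(A) -> (A=7 B=8)
Target reached → yes.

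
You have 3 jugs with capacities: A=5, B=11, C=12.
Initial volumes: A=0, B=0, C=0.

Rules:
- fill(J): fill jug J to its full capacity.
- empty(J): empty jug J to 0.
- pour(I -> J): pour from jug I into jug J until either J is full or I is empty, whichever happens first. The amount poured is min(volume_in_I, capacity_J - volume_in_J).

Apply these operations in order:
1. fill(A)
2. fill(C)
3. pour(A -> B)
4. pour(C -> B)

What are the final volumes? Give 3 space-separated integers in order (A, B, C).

Step 1: fill(A) -> (A=5 B=0 C=0)
Step 2: fill(C) -> (A=5 B=0 C=12)
Step 3: pour(A -> B) -> (A=0 B=5 C=12)
Step 4: pour(C -> B) -> (A=0 B=11 C=6)

Answer: 0 11 6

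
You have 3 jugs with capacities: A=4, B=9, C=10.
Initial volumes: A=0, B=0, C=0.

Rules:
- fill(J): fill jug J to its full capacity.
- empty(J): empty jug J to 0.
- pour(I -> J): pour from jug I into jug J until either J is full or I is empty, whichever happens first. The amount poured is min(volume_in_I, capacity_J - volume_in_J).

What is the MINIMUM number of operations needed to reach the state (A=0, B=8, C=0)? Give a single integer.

Answer: 4

Derivation:
BFS from (A=0, B=0, C=0). One shortest path:
  1. fill(A) -> (A=4 B=0 C=0)
  2. pour(A -> B) -> (A=0 B=4 C=0)
  3. fill(A) -> (A=4 B=4 C=0)
  4. pour(A -> B) -> (A=0 B=8 C=0)
Reached target in 4 moves.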